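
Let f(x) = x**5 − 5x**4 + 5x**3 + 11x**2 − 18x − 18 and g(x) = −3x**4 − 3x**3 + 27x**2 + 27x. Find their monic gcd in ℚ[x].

By polynomial division,
  x**5 − 5x**4 + 5x**3 + 11x**2 − 18x − 18 = (−(1/3)x + 2)(−3x**4 − 3x**3 + 27x**2 + 27x) + (20x**3 − 34x**2 − 72x − 18)
  −3x**4 − 3x**3 + 27x**2 + 27x = (−(3/20)x − 81/200)(20x**3 − 34x**2 − 72x − 18) + ((243/100)x**2 − (243/50)x − 729/100)
  20x**3 − 34x**2 − 72x − 18 = ((2000/243)x + 200/81)((243/100)x**2 − (243/50)x − 729/100) + (0)
Last nonzero remainder: (243/100)x**2 − (243/50)x − 729/100. Dividing through by 243/100 gives the monic gcd x**2 − 2x − 3.

x**2 − 2x − 3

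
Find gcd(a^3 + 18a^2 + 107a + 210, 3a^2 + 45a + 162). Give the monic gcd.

a + 6

Euclidean algorithm in ℚ[a]:
  a^3 + 18a^2 + 107a + 210 = ((1/3)a + 1)(3a^2 + 45a + 162) + (8a + 48)
  3a^2 + 45a + 162 = ((3/8)a + 27/8)(8a + 48) + (0)
Last nonzero remainder: 8a + 48. Dividing through by 8 gives the monic gcd a + 6.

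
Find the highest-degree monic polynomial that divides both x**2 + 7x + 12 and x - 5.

Euclidean algorithm in ℚ[x]:
  x**2 + 7x + 12 = (x + 12)(x - 5) + (72)
  x - 5 = ((1/72)x - 5/72)(72) + (0)
The last nonzero remainder is the constant 72, so the polynomials are coprime and gcd = 1.

1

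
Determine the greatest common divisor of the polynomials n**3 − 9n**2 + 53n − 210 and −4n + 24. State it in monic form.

Repeated division with remainder:
  n**3 − 9n**2 + 53n − 210 = (−(1/4)n**2 + (3/4)n − 35/4)(−4n + 24) + (0)
Last nonzero remainder: −4n + 24. Dividing through by −4 gives the monic gcd n − 6.

n − 6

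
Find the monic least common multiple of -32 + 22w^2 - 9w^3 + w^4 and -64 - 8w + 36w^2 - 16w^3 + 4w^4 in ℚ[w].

By polynomial division,
  w^4 - 9w^3 + 22w^2 - 32 = (1/4)(4w^4 - 16w^3 + 36w^2 - 8w - 64) + (-5w^3 + 13w^2 + 2w - 16)
  4w^4 - 16w^3 + 36w^2 - 8w - 64 = (-(4/5)w + 28/25)(-5w^3 + 13w^2 + 2w - 16) + ((576/25)w^2 - (576/25)w - 1152/25)
  -5w^3 + 13w^2 + 2w - 16 = (-(125/576)w + 25/72)((576/25)w^2 - (576/25)w - 1152/25) + (0)
Last nonzero remainder: (576/25)w^2 - (576/25)w - 1152/25. Dividing through by 576/25 gives the monic gcd w^2 - w - 2.
Then lcm(f, g) = f·g / gcd(f, g); expanding and making the result monic gives the answer.

-256 + 96w + 144w^2 - 138w^3 + 57w^4 - 12w^5 + w^6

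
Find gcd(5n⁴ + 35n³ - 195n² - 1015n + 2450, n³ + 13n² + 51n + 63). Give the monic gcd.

n + 7

By polynomial division,
  5n⁴ + 35n³ - 195n² - 1015n + 2450 = (5n - 30)(n³ + 13n² + 51n + 63) + (-60n² + 200n + 4340)
  n³ + 13n² + 51n + 63 = (-(1/60)n - 49/180)(-60n² + 200n + 4340) + ((1600/9)n + 11200/9)
  -60n² + 200n + 4340 = (-(27/80)n + 279/80)((1600/9)n + 11200/9) + (0)
Last nonzero remainder: (1600/9)n + 11200/9. Dividing through by 1600/9 gives the monic gcd n + 7.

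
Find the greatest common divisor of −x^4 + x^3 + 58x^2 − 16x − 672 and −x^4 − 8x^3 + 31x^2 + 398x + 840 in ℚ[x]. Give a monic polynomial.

Repeated division with remainder:
  −x^4 + x^3 + 58x^2 − 16x − 672 = (−x^4 − 8x^3 + 31x^2 + 398x + 840) + (9x^3 + 27x^2 − 414x − 1512)
  −x^4 − 8x^3 + 31x^2 + 398x + 840 = (−(1/9)x − 5/9)(9x^3 + 27x^2 − 414x − 1512) + (0)
Last nonzero remainder: 9x^3 + 27x^2 − 414x − 1512. Dividing through by 9 gives the monic gcd x^3 + 3x^2 − 46x − 168.

x^3 + 3x^2 − 46x − 168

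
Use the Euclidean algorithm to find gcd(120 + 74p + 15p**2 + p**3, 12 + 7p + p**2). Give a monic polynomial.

4 + p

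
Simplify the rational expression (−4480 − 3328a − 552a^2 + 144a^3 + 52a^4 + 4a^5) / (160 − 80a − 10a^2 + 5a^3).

Apply the Euclidean algorithm:
  4a^5 + 52a^4 + 144a^3 − 552a^2 − 3328a − 4480 = ((4/5)a^2 + 12a + 328/5)(5a^3 − 10a^2 − 80a + 160) + (936a^2 − 14976)
  5a^3 − 10a^2 − 80a + 160 = ((5/936)a − 5/468)(936a^2 − 14976) + (0)
Last nonzero remainder: 936a^2 − 14976. Dividing through by 936 gives the monic gcd a^2 − 16.
Cancel a^2 − 16 from numerator and denominator to get the reduced form.

(280 + 208a + 52a^2 + 4a^3)/(−10 + 5a)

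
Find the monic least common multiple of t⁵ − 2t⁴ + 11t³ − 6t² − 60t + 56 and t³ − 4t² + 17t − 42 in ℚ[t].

By polynomial division,
  t⁵ − 2t⁴ + 11t³ − 6t² − 60t + 56 = (t² + 2t + 2)(t³ − 4t² + 17t − 42) + (10t² − 10t + 140)
  t³ − 4t² + 17t − 42 = ((1/10)t − 3/10)(10t² − 10t + 140) + (0)
Last nonzero remainder: 10t² − 10t + 140. Dividing through by 10 gives the monic gcd t² − t + 14.
Then lcm(f, g) = f·g / gcd(f, g); expanding and making the result monic gives the answer.

t⁶ − 5t⁵ + 17t⁴ − 39t³ − 42t² + 236t − 168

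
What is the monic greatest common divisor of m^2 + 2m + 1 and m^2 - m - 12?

1

Repeated division with remainder:
  m^2 + 2m + 1 = (m^2 - m - 12) + (3m + 13)
  m^2 - m - 12 = ((1/3)m - 16/9)(3m + 13) + (100/9)
  3m + 13 = ((27/100)m + 117/100)(100/9) + (0)
The last nonzero remainder is the constant 100/9, so the polynomials are coprime and gcd = 1.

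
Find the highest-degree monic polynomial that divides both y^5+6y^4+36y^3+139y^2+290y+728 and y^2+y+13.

y^2+y+13

Repeated division with remainder:
  y^5+6y^4+36y^3+139y^2+290y+728 = (y^3+5y^2+18y+56)(y^2+y+13) + (0)
The last nonzero remainder y^2+y+13 is already monic.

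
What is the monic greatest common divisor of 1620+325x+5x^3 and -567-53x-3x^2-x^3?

Apply the Euclidean algorithm:
  5x^3+325x+1620 = (-5)(-x^3-3x^2-53x-567) + (-15x^2+60x-1215)
  -x^3-3x^2-53x-567 = ((1/15)x+7/15)(-15x^2+60x-1215) + (0)
Last nonzero remainder: -15x^2+60x-1215. Dividing through by -15 gives the monic gcd x^2-4x+81.

81-4x+x^2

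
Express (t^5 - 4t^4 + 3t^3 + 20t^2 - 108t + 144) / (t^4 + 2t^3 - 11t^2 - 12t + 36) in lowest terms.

Euclidean algorithm in ℚ[t]:
  t^5 - 4t^4 + 3t^3 + 20t^2 - 108t + 144 = (t - 6)(t^4 + 2t^3 - 11t^2 - 12t + 36) + (26t^3 - 34t^2 - 216t + 360)
  t^4 + 2t^3 - 11t^2 - 12t + 36 = ((1/26)t + 43/338)(26t^3 - 34t^2 - 216t + 360) + ((276/169)t^2 + (276/169)t - 1656/169)
  26t^3 - 34t^2 - 216t + 360 = ((2197/138)t - 845/23)((276/169)t^2 + (276/169)t - 1656/169) + (0)
Last nonzero remainder: (276/169)t^2 + (276/169)t - 1656/169. Dividing through by 276/169 gives the monic gcd t^2 + t - 6.
Cancel t^2 + t - 6 from numerator and denominator to get the reduced form.

(t^3 - 5t^2 + 14t - 24)/(t^2 + t - 6)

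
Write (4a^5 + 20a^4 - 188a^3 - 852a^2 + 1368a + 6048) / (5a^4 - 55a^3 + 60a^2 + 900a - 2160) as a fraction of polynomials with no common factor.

Apply the Euclidean algorithm:
  4a^5 + 20a^4 - 188a^3 - 852a^2 + 1368a + 6048 = ((4/5)a + 64/5)(5a^4 - 55a^3 + 60a^2 + 900a - 2160) + (468a^3 - 2340a^2 - 8424a + 33696)
  5a^4 - 55a^3 + 60a^2 + 900a - 2160 = ((5/468)a - 5/78)(468a^3 - 2340a^2 - 8424a + 33696) + (0)
Last nonzero remainder: 468a^3 - 2340a^2 - 8424a + 33696. Dividing through by 468 gives the monic gcd a^3 - 5a^2 - 18a + 72.
Cancel a^3 - 5a^2 - 18a + 72 from numerator and denominator to get the reduced form.

(4a^2 + 40a + 84)/(5a - 30)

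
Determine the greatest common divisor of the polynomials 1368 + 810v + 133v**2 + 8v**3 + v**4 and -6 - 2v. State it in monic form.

3 + v

Euclidean algorithm in ℚ[v]:
  v**4 + 8v**3 + 133v**2 + 810v + 1368 = (-(1/2)v**3 - (5/2)v**2 - 59v - 228)(-2v - 6) + (0)
Last nonzero remainder: -2v - 6. Dividing through by -2 gives the monic gcd v + 3.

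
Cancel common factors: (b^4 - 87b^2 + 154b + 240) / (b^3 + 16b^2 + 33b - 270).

(b^2 - 7b - 8)/(b + 9)

Apply the Euclidean algorithm:
  b^4 - 87b^2 + 154b + 240 = (b - 16)(b^3 + 16b^2 + 33b - 270) + (136b^2 + 952b - 4080)
  b^3 + 16b^2 + 33b - 270 = ((1/136)b + 9/136)(136b^2 + 952b - 4080) + (0)
Last nonzero remainder: 136b^2 + 952b - 4080. Dividing through by 136 gives the monic gcd b^2 + 7b - 30.
Cancel b^2 + 7b - 30 from numerator and denominator to get the reduced form.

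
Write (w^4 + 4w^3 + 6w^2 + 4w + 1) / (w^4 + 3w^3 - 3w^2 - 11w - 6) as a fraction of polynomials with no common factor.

(w^2 + 2w + 1)/(w^2 + w - 6)

By polynomial division,
  w^4 + 4w^3 + 6w^2 + 4w + 1 = (w^4 + 3w^3 - 3w^2 - 11w - 6) + (w^3 + 9w^2 + 15w + 7)
  w^4 + 3w^3 - 3w^2 - 11w - 6 = (w - 6)(w^3 + 9w^2 + 15w + 7) + (36w^2 + 72w + 36)
  w^3 + 9w^2 + 15w + 7 = ((1/36)w + 7/36)(36w^2 + 72w + 36) + (0)
Last nonzero remainder: 36w^2 + 72w + 36. Dividing through by 36 gives the monic gcd w^2 + 2w + 1.
Cancel w^2 + 2w + 1 from numerator and denominator to get the reduced form.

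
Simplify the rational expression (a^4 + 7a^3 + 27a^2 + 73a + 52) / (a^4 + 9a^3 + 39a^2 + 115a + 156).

(a + 1)/(a + 3)

Apply the Euclidean algorithm:
  a^4 + 7a^3 + 27a^2 + 73a + 52 = (a^4 + 9a^3 + 39a^2 + 115a + 156) + (−2a^3 − 12a^2 − 42a − 104)
  a^4 + 9a^3 + 39a^2 + 115a + 156 = (−(1/2)a − 3/2)(−2a^3 − 12a^2 − 42a − 104) + (0)
Last nonzero remainder: −2a^3 − 12a^2 − 42a − 104. Dividing through by −2 gives the monic gcd a^3 + 6a^2 + 21a + 52.
Cancel a^3 + 6a^2 + 21a + 52 from numerator and denominator to get the reduced form.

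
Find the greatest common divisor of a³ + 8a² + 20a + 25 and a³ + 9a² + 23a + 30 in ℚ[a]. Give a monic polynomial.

a² + 3a + 5

By polynomial division,
  a³ + 8a² + 20a + 25 = (a³ + 9a² + 23a + 30) + (−a² − 3a − 5)
  a³ + 9a² + 23a + 30 = (−a − 6)(−a² − 3a − 5) + (0)
Last nonzero remainder: −a² − 3a − 5. Dividing through by −1 gives the monic gcd a² + 3a + 5.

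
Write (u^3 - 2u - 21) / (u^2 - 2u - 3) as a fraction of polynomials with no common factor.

Apply the Euclidean algorithm:
  u^3 - 2u - 21 = (u + 2)(u^2 - 2u - 3) + (5u - 15)
  u^2 - 2u - 3 = ((1/5)u + 1/5)(5u - 15) + (0)
Last nonzero remainder: 5u - 15. Dividing through by 5 gives the monic gcd u - 3.
Cancel u - 3 from numerator and denominator to get the reduced form.

(u^2 + 3u + 7)/(u + 1)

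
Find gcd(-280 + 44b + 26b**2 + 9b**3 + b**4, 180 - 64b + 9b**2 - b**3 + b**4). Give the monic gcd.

20 + 4b + b**2

Euclidean algorithm in ℚ[b]:
  b**4 + 9b**3 + 26b**2 + 44b - 280 = (b**4 - b**3 + 9b**2 - 64b + 180) + (10b**3 + 17b**2 + 108b - 460)
  b**4 - b**3 + 9b**2 - 64b + 180 = ((1/10)b - 27/100)(10b**3 + 17b**2 + 108b - 460) + ((279/100)b**2 + (279/25)b + 279/5)
  10b**3 + 17b**2 + 108b - 460 = ((1000/279)b - 2300/279)((279/100)b**2 + (279/25)b + 279/5) + (0)
Last nonzero remainder: (279/100)b**2 + (279/25)b + 279/5. Dividing through by 279/100 gives the monic gcd b**2 + 4b + 20.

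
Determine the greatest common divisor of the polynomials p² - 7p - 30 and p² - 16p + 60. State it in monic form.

p - 10

Euclidean algorithm in ℚ[p]:
  p² - 7p - 30 = (p² - 16p + 60) + (9p - 90)
  p² - 16p + 60 = ((1/9)p - 2/3)(9p - 90) + (0)
Last nonzero remainder: 9p - 90. Dividing through by 9 gives the monic gcd p - 10.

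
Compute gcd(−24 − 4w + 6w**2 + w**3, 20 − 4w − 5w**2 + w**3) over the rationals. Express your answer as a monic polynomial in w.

−4 + w**2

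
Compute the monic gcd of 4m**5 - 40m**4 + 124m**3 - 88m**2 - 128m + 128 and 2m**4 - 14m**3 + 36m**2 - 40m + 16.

Euclidean algorithm in ℚ[m]:
  4m**5 - 40m**4 + 124m**3 - 88m**2 - 128m + 128 = (2m - 6)(2m**4 - 14m**3 + 36m**2 - 40m + 16) + (-32m**3 + 208m**2 - 400m + 224)
  2m**4 - 14m**3 + 36m**2 - 40m + 16 = (-(1/16)m + 1/32)(-32m**3 + 208m**2 - 400m + 224) + ((9/2)m**2 - (27/2)m + 9)
  -32m**3 + 208m**2 - 400m + 224 = (-(64/9)m + 224/9)((9/2)m**2 - (27/2)m + 9) + (0)
Last nonzero remainder: (9/2)m**2 - (27/2)m + 9. Dividing through by 9/2 gives the monic gcd m**2 - 3m + 2.

m**2 - 3m + 2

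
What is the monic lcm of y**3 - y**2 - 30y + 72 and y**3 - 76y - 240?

y**5 - 7y**4 - 64y**3 + 292y**2 + 768y - 2880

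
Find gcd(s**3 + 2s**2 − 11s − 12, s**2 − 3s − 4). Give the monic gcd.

s + 1

Euclidean algorithm in ℚ[s]:
  s**3 + 2s**2 − 11s − 12 = (s + 5)(s**2 − 3s − 4) + (8s + 8)
  s**2 − 3s − 4 = ((1/8)s − 1/2)(8s + 8) + (0)
Last nonzero remainder: 8s + 8. Dividing through by 8 gives the monic gcd s + 1.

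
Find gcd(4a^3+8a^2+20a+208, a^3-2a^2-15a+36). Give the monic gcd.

By polynomial division,
  4a^3+8a^2+20a+208 = (4)(a^3-2a^2-15a+36) + (16a^2+80a+64)
  a^3-2a^2-15a+36 = ((1/16)a-7/16)(16a^2+80a+64) + (16a+64)
  16a^2+80a+64 = (a+1)(16a+64) + (0)
Last nonzero remainder: 16a+64. Dividing through by 16 gives the monic gcd a+4.

a+4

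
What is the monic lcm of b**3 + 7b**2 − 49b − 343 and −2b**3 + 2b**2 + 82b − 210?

Repeated division with remainder:
  b**3 + 7b**2 − 49b − 343 = (−1/2)(−2b**3 + 2b**2 + 82b − 210) + (8b**2 − 8b − 448)
  −2b**3 + 2b**2 + 82b − 210 = (−(1/4)b)(8b**2 − 8b − 448) + (−30b − 210)
  8b**2 − 8b − 448 = (−(4/15)b + 32/15)(−30b − 210) + (0)
Last nonzero remainder: −30b − 210. Dividing through by −30 gives the monic gcd b + 7.
Then lcm(f, g) = f·g / gcd(f, g); expanding and making the result monic gives the answer.

b**5 − b**4 − 90b**3 + 154b**2 + 2009b − 5145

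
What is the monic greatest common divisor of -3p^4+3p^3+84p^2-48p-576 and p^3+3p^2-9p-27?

p+3

Apply the Euclidean algorithm:
  -3p^4+3p^3+84p^2-48p-576 = (-3p+12)(p^3+3p^2-9p-27) + (21p^2-21p-252)
  p^3+3p^2-9p-27 = ((1/21)p+4/21)(21p^2-21p-252) + (7p+21)
  21p^2-21p-252 = (3p-12)(7p+21) + (0)
Last nonzero remainder: 7p+21. Dividing through by 7 gives the monic gcd p+3.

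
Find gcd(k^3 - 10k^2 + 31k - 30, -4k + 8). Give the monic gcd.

k - 2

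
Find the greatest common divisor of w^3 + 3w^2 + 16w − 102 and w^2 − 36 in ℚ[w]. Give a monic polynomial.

1

Euclidean algorithm in ℚ[w]:
  w^3 + 3w^2 + 16w − 102 = (w + 3)(w^2 − 36) + (52w + 6)
  w^2 − 36 = ((1/52)w − 3/1352)(52w + 6) + (−24327/676)
  52w + 6 = (−(35152/24327)w − 1352/8109)(−24327/676) + (0)
The last nonzero remainder is the constant −24327/676, so the polynomials are coprime and gcd = 1.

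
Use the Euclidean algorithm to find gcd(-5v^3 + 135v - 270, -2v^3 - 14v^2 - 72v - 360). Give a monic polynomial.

v + 6

Apply the Euclidean algorithm:
  -5v^3 + 135v - 270 = (5/2)(-2v^3 - 14v^2 - 72v - 360) + (35v^2 + 315v + 630)
  -2v^3 - 14v^2 - 72v - 360 = (-(2/35)v + 4/35)(35v^2 + 315v + 630) + (-72v - 432)
  35v^2 + 315v + 630 = (-(35/72)v - 35/24)(-72v - 432) + (0)
Last nonzero remainder: -72v - 432. Dividing through by -72 gives the monic gcd v + 6.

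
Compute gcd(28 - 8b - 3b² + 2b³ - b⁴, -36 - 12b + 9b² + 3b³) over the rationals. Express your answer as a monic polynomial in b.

-4 + b²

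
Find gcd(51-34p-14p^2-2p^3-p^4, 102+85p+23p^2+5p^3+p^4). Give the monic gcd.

By polynomial division,
  -p^4-2p^3-14p^2-34p+51 = (-1)(p^4+5p^3+23p^2+85p+102) + (3p^3+9p^2+51p+153)
  p^4+5p^3+23p^2+85p+102 = ((1/3)p+2/3)(3p^3+9p^2+51p+153) + (0)
Last nonzero remainder: 3p^3+9p^2+51p+153. Dividing through by 3 gives the monic gcd p^3+3p^2+17p+51.

51+17p+3p^2+p^3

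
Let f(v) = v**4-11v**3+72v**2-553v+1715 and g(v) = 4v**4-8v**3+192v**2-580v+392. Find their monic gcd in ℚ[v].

v**2+v+49

Apply the Euclidean algorithm:
  v**4-11v**3+72v**2-553v+1715 = (1/4)(4v**4-8v**3+192v**2-580v+392) + (-9v**3+24v**2-408v+1617)
  4v**4-8v**3+192v**2-580v+392 = (-(4/9)v-8/27)(-9v**3+24v**2-408v+1617) + ((160/9)v**2+(160/9)v+7840/9)
  -9v**3+24v**2-408v+1617 = (-(81/160)v+297/160)((160/9)v**2+(160/9)v+7840/9) + (0)
Last nonzero remainder: (160/9)v**2+(160/9)v+7840/9. Dividing through by 160/9 gives the monic gcd v**2+v+49.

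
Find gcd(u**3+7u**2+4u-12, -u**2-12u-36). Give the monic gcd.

By polynomial division,
  u**3+7u**2+4u-12 = (-u+5)(-u**2-12u-36) + (28u+168)
  -u**2-12u-36 = (-(1/28)u-3/14)(28u+168) + (0)
Last nonzero remainder: 28u+168. Dividing through by 28 gives the monic gcd u+6.

u+6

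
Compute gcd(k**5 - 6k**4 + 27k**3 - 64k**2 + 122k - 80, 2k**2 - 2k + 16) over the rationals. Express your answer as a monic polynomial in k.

k**2 - k + 8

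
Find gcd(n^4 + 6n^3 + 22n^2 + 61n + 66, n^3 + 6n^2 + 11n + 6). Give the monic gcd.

n^2 + 5n + 6

By polynomial division,
  n^4 + 6n^3 + 22n^2 + 61n + 66 = (n)(n^3 + 6n^2 + 11n + 6) + (11n^2 + 55n + 66)
  n^3 + 6n^2 + 11n + 6 = ((1/11)n + 1/11)(11n^2 + 55n + 66) + (0)
Last nonzero remainder: 11n^2 + 55n + 66. Dividing through by 11 gives the monic gcd n^2 + 5n + 6.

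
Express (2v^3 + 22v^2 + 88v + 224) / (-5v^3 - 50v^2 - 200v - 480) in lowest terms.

Repeated division with remainder:
  2v^3 + 22v^2 + 88v + 224 = (-2/5)(-5v^3 - 50v^2 - 200v - 480) + (2v^2 + 8v + 32)
  -5v^3 - 50v^2 - 200v - 480 = (-(5/2)v - 15)(2v^2 + 8v + 32) + (0)
Last nonzero remainder: 2v^2 + 8v + 32. Dividing through by 2 gives the monic gcd v^2 + 4v + 16.
Cancel v^2 + 4v + 16 from numerator and denominator to get the reduced form.

(-2v - 14)/(5v + 30)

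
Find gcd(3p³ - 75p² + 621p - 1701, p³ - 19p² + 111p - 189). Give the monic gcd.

p² - 16p + 63

Apply the Euclidean algorithm:
  3p³ - 75p² + 621p - 1701 = (3)(p³ - 19p² + 111p - 189) + (-18p² + 288p - 1134)
  p³ - 19p² + 111p - 189 = (-(1/18)p + 1/6)(-18p² + 288p - 1134) + (0)
Last nonzero remainder: -18p² + 288p - 1134. Dividing through by -18 gives the monic gcd p² - 16p + 63.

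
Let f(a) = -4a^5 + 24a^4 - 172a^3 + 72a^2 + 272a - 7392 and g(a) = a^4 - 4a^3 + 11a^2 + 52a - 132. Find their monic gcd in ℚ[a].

a^3 - 2a^2 + 7a + 66

Repeated division with remainder:
  -4a^5 + 24a^4 - 172a^3 + 72a^2 + 272a - 7392 = (-4a + 8)(a^4 - 4a^3 + 11a^2 + 52a - 132) + (-96a^3 + 192a^2 - 672a - 6336)
  a^4 - 4a^3 + 11a^2 + 52a - 132 = (-(1/96)a + 1/48)(-96a^3 + 192a^2 - 672a - 6336) + (0)
Last nonzero remainder: -96a^3 + 192a^2 - 672a - 6336. Dividing through by -96 gives the monic gcd a^3 - 2a^2 + 7a + 66.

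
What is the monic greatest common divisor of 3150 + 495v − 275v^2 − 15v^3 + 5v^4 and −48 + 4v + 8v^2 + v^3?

6 + v

By polynomial division,
  5v^4 − 15v^3 − 275v^2 + 495v + 3150 = (5v − 55)(v^3 + 8v^2 + 4v − 48) + (145v^2 + 955v + 510)
  v^3 + 8v^2 + 4v − 48 = ((1/145)v + 41/4205)(145v^2 + 955v + 510) + (−(7425/841)v − 44550/841)
  145v^2 + 955v + 510 = (−(24389/1485)v − 14297/1485)(−(7425/841)v − 44550/841) + (0)
Last nonzero remainder: −(7425/841)v − 44550/841. Dividing through by −7425/841 gives the monic gcd v + 6.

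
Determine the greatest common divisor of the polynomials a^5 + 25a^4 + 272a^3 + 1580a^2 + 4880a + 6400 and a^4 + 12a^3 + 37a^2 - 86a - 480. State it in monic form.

a^3 + 15a^2 + 82a + 160

Apply the Euclidean algorithm:
  a^5 + 25a^4 + 272a^3 + 1580a^2 + 4880a + 6400 = (a + 13)(a^4 + 12a^3 + 37a^2 - 86a - 480) + (79a^3 + 1185a^2 + 6478a + 12640)
  a^4 + 12a^3 + 37a^2 - 86a - 480 = ((1/79)a - 3/79)(79a^3 + 1185a^2 + 6478a + 12640) + (0)
Last nonzero remainder: 79a^3 + 1185a^2 + 6478a + 12640. Dividing through by 79 gives the monic gcd a^3 + 15a^2 + 82a + 160.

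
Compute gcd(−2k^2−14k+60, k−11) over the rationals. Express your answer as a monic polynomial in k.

1

Euclidean algorithm in ℚ[k]:
  −2k^2−14k+60 = (−2k−36)(k−11) + (−336)
  k−11 = (−(1/336)k+11/336)(−336) + (0)
The last nonzero remainder is the constant −336, so the polynomials are coprime and gcd = 1.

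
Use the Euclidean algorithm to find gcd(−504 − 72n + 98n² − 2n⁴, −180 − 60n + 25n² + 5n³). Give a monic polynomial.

−6 − n + n²

Euclidean algorithm in ℚ[n]:
  −2n⁴ + 98n² − 72n − 504 = (−(2/5)n + 2)(5n³ + 25n² − 60n − 180) + (24n² − 24n − 144)
  5n³ + 25n² − 60n − 180 = ((5/24)n + 5/4)(24n² − 24n − 144) + (0)
Last nonzero remainder: 24n² − 24n − 144. Dividing through by 24 gives the monic gcd n² − n − 6.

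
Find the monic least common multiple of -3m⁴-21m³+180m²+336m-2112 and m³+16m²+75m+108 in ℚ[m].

m⁶+19m⁵+51m⁴-643m³-2260m²+5424m+19008

Repeated division with remainder:
  -3m⁴-21m³+180m²+336m-2112 = (-3m+27)(m³+16m²+75m+108) + (-27m²-1365m-5028)
  m³+16m²+75m+108 = (-(1/27)m+311/243)(-27m²-1365m-5028) + ((132496/81)m+529984/81)
  -27m²-1365m-5028 = (-(2187/132496)m-101817/132496)((132496/81)m+529984/81) + (0)
Last nonzero remainder: (132496/81)m+529984/81. Dividing through by 132496/81 gives the monic gcd m+4.
Then lcm(f, g) = f·g / gcd(f, g); expanding and making the result monic gives the answer.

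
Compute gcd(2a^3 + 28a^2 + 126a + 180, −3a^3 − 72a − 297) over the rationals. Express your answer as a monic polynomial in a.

a + 3

Repeated division with remainder:
  2a^3 + 28a^2 + 126a + 180 = (−2/3)(−3a^3 − 72a − 297) + (28a^2 + 78a − 18)
  −3a^3 − 72a − 297 = (−(3/28)a + 117/392)(28a^2 + 78a − 18) + (−(19053/196)a − 57159/196)
  28a^2 + 78a − 18 = (−(5488/19053)a + 392/6351)(−(19053/196)a − 57159/196) + (0)
Last nonzero remainder: −(19053/196)a − 57159/196. Dividing through by −19053/196 gives the monic gcd a + 3.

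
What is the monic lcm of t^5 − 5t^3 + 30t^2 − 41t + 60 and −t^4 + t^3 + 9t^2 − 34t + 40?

Euclidean algorithm in ℚ[t]:
  t^5 − 5t^3 + 30t^2 − 41t + 60 = (−t − 1)(−t^4 + t^3 + 9t^2 − 34t + 40) + (5t^3 + 5t^2 − 35t + 100)
  −t^4 + t^3 + 9t^2 − 34t + 40 = (−(1/5)t + 2/5)(5t^3 + 5t^2 − 35t + 100) + (0)
Last nonzero remainder: 5t^3 + 5t^2 − 35t + 100. Dividing through by 5 gives the monic gcd t^3 + t^2 − 7t + 20.
Then lcm(f, g) = f·g / gcd(f, g); expanding and making the result monic gives the answer.

t^6 − 2t^5 − 5t^4 + 40t^3 − 101t^2 + 142t − 120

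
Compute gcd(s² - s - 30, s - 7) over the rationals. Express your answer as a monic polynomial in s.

1

Apply the Euclidean algorithm:
  s² - s - 30 = (s + 6)(s - 7) + (12)
  s - 7 = ((1/12)s - 7/12)(12) + (0)
The last nonzero remainder is the constant 12, so the polynomials are coprime and gcd = 1.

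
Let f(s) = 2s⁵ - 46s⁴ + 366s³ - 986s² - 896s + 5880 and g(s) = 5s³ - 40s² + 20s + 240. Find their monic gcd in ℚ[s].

s² - 4s - 12

Repeated division with remainder:
  2s⁵ - 46s⁴ + 366s³ - 986s² - 896s + 5880 = ((2/5)s² - 6s + 118/5)(5s³ - 40s² + 20s + 240) + (-18s² + 72s + 216)
  5s³ - 40s² + 20s + 240 = (-(5/18)s + 10/9)(-18s² + 72s + 216) + (0)
Last nonzero remainder: -18s² + 72s + 216. Dividing through by -18 gives the monic gcd s² - 4s - 12.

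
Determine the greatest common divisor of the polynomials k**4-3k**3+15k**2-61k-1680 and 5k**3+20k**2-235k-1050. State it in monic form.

k**2-2k-35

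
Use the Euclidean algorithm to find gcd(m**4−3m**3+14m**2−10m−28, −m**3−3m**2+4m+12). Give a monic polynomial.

m−2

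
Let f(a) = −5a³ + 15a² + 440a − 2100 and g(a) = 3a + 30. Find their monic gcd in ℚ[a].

Repeated division with remainder:
  −5a³ + 15a² + 440a − 2100 = (−(5/3)a² + (65/3)a − 70)(3a + 30) + (0)
Last nonzero remainder: 3a + 30. Dividing through by 3 gives the monic gcd a + 10.

a + 10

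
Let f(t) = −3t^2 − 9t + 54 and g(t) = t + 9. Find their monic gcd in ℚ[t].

1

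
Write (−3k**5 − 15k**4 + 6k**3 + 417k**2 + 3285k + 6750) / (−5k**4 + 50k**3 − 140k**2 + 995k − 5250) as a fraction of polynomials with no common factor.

Euclidean algorithm in ℚ[k]:
  −3k**5 − 15k**4 + 6k**3 + 417k**2 + 3285k + 6750 = ((3/5)k + 9)(−5k**4 + 50k**3 − 140k**2 + 995k − 5250) + (−360k**3 + 1080k**2 − 2520k + 54000)
  −5k**4 + 50k**3 − 140k**2 + 995k − 5250 = ((1/72)k − 7/72)(−360k**3 + 1080k**2 − 2520k + 54000) + (0)
Last nonzero remainder: −360k**3 + 1080k**2 − 2520k + 54000. Dividing through by −360 gives the monic gcd k**3 − 3k**2 + 7k − 150.
Cancel k**3 − 3k**2 + 7k − 150 from numerator and denominator to get the reduced form.

(3k**2 + 24k + 45)/(5k − 35)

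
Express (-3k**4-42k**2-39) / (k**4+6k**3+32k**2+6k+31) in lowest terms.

(-3k**2-39)/(k**2+6k+31)

By polynomial division,
  -3k**4-42k**2-39 = (-3)(k**4+6k**3+32k**2+6k+31) + (18k**3+54k**2+18k+54)
  k**4+6k**3+32k**2+6k+31 = ((1/18)k+1/6)(18k**3+54k**2+18k+54) + (22k**2+22)
  18k**3+54k**2+18k+54 = ((9/11)k+27/11)(22k**2+22) + (0)
Last nonzero remainder: 22k**2+22. Dividing through by 22 gives the monic gcd k**2+1.
Cancel k**2+1 from numerator and denominator to get the reduced form.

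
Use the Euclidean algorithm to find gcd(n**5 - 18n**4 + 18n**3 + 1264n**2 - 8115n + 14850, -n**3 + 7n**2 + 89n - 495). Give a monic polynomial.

Repeated division with remainder:
  n**5 - 18n**4 + 18n**3 + 1264n**2 - 8115n + 14850 = (-n**2 + 11n - 30)(-n**3 + 7n**2 + 89n - 495) + (0)
Last nonzero remainder: -n**3 + 7n**2 + 89n - 495. Dividing through by -1 gives the monic gcd n**3 - 7n**2 - 89n + 495.

n**3 - 7n**2 - 89n + 495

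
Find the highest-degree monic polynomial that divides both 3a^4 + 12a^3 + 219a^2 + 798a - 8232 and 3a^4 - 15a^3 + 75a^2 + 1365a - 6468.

Euclidean algorithm in ℚ[a]:
  3a^4 + 12a^3 + 219a^2 + 798a - 8232 = (3a^4 - 15a^3 + 75a^2 + 1365a - 6468) + (27a^3 + 144a^2 - 567a - 1764)
  3a^4 - 15a^3 + 75a^2 + 1365a - 6468 = ((1/9)a - 31/27)(27a^3 + 144a^2 - 567a - 1764) + ((910/3)a^2 + 910a - 25480/3)
  27a^3 + 144a^2 - 567a - 1764 = ((81/910)a + 27/130)((910/3)a^2 + 910a - 25480/3) + (0)
Last nonzero remainder: (910/3)a^2 + 910a - 25480/3. Dividing through by 910/3 gives the monic gcd a^2 + 3a - 28.

a^2 + 3a - 28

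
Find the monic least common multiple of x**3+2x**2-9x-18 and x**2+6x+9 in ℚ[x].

x**4+5x**3-3x**2-45x-54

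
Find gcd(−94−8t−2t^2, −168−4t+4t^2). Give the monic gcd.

1

By polynomial division,
  −2t^2−8t−94 = (−1/2)(4t^2−4t−168) + (−10t−178)
  4t^2−4t−168 = (−(2/5)t+188/25)(−10t−178) + (29264/25)
  −10t−178 = (−(125/14632)t−2225/14632)(29264/25) + (0)
The last nonzero remainder is the constant 29264/25, so the polynomials are coprime and gcd = 1.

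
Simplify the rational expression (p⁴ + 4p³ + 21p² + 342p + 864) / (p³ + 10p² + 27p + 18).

(p² − 5p + 48)/(p + 1)

Euclidean algorithm in ℚ[p]:
  p⁴ + 4p³ + 21p² + 342p + 864 = (p − 6)(p³ + 10p² + 27p + 18) + (54p² + 486p + 972)
  p³ + 10p² + 27p + 18 = ((1/54)p + 1/54)(54p² + 486p + 972) + (0)
Last nonzero remainder: 54p² + 486p + 972. Dividing through by 54 gives the monic gcd p² + 9p + 18.
Cancel p² + 9p + 18 from numerator and denominator to get the reduced form.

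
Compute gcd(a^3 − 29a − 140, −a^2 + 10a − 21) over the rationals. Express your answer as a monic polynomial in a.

a − 7

Repeated division with remainder:
  a^3 − 29a − 140 = (−a − 10)(−a^2 + 10a − 21) + (50a − 350)
  −a^2 + 10a − 21 = (−(1/50)a + 3/50)(50a − 350) + (0)
Last nonzero remainder: 50a − 350. Dividing through by 50 gives the monic gcd a − 7.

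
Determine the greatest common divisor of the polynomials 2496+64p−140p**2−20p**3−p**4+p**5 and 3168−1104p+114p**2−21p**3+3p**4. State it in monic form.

24−10p+p**2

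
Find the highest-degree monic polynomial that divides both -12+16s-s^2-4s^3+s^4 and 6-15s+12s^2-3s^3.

Euclidean algorithm in ℚ[s]:
  s^4-4s^3-s^2+16s-12 = (-(1/3)s)(-3s^3+12s^2-15s+6) + (-6s^2+18s-12)
  -3s^3+12s^2-15s+6 = ((1/2)s-1/2)(-6s^2+18s-12) + (0)
Last nonzero remainder: -6s^2+18s-12. Dividing through by -6 gives the monic gcd s^2-3s+2.

2-3s+s^2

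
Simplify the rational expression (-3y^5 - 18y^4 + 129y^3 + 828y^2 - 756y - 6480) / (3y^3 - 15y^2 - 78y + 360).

Apply the Euclidean algorithm:
  -3y^5 - 18y^4 + 129y^3 + 828y^2 - 756y - 6480 = (-y^2 - 11y - 38)(3y^3 - 15y^2 - 78y + 360) + (-240y^2 + 240y + 7200)
  3y^3 - 15y^2 - 78y + 360 = (-(1/80)y + 1/20)(-240y^2 + 240y + 7200) + (0)
Last nonzero remainder: -240y^2 + 240y + 7200. Dividing through by -240 gives the monic gcd y^2 - y - 30.
Cancel y^2 - y - 30 from numerator and denominator to get the reduced form.

(-y^3 - 7y^2 + 6y + 72)/(y - 4)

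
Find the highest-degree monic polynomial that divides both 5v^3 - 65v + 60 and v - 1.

Apply the Euclidean algorithm:
  5v^3 - 65v + 60 = (5v^2 + 5v - 60)(v - 1) + (0)
The last nonzero remainder v - 1 is already monic.

v - 1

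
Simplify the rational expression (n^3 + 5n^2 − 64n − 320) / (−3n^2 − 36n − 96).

(−n^2 + 3n + 40)/(3n + 12)

Apply the Euclidean algorithm:
  n^3 + 5n^2 − 64n − 320 = (−(1/3)n + 7/3)(−3n^2 − 36n − 96) + (−12n − 96)
  −3n^2 − 36n − 96 = ((1/4)n + 1)(−12n − 96) + (0)
Last nonzero remainder: −12n − 96. Dividing through by −12 gives the monic gcd n + 8.
Cancel n + 8 from numerator and denominator to get the reduced form.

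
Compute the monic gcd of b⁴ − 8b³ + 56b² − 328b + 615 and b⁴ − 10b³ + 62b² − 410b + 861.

By polynomial division,
  b⁴ − 8b³ + 56b² − 328b + 615 = (b⁴ − 10b³ + 62b² − 410b + 861) + (2b³ − 6b² + 82b − 246)
  b⁴ − 10b³ + 62b² − 410b + 861 = ((1/2)b − 7/2)(2b³ − 6b² + 82b − 246) + (0)
Last nonzero remainder: 2b³ − 6b² + 82b − 246. Dividing through by 2 gives the monic gcd b³ − 3b² + 41b − 123.

b³ − 3b² + 41b − 123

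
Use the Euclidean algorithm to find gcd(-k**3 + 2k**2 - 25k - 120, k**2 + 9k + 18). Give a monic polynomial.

k + 3

Apply the Euclidean algorithm:
  -k**3 + 2k**2 - 25k - 120 = (-k + 11)(k**2 + 9k + 18) + (-106k - 318)
  k**2 + 9k + 18 = (-(1/106)k - 3/53)(-106k - 318) + (0)
Last nonzero remainder: -106k - 318. Dividing through by -106 gives the monic gcd k + 3.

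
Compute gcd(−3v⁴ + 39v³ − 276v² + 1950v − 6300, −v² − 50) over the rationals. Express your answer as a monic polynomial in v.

v² + 50

Apply the Euclidean algorithm:
  −3v⁴ + 39v³ − 276v² + 1950v − 6300 = (3v² − 39v + 126)(−v² − 50) + (0)
Last nonzero remainder: −v² − 50. Dividing through by −1 gives the monic gcd v² + 50.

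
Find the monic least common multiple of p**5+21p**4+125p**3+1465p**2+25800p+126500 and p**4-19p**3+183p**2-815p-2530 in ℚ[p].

p**7+12p**6-86p**5-122p**4+9865p**3-137930p**2-1706100p-2783000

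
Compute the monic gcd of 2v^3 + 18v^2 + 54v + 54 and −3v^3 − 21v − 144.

v + 3

Euclidean algorithm in ℚ[v]:
  2v^3 + 18v^2 + 54v + 54 = (−2/3)(−3v^3 − 21v − 144) + (18v^2 + 40v − 42)
  −3v^3 − 21v − 144 = (−(1/6)v + 10/27)(18v^2 + 40v − 42) + (−(1156/27)v − 1156/9)
  18v^2 + 40v − 42 = (−(243/578)v + 189/578)(−(1156/27)v − 1156/9) + (0)
Last nonzero remainder: −(1156/27)v − 1156/9. Dividing through by −1156/27 gives the monic gcd v + 3.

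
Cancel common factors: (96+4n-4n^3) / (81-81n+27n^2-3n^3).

By polynomial division,
  -4n^3+4n+96 = (4/3)(-3n^3+27n^2-81n+81) + (-36n^2+112n-12)
  -3n^3+27n^2-81n+81 = ((1/12)n-53/108)(-36n^2+112n-12) + (-(676/27)n+676/9)
  -36n^2+112n-12 = ((243/169)n-27/169)(-(676/27)n+676/9) + (0)
Last nonzero remainder: -(676/27)n+676/9. Dividing through by -676/27 gives the monic gcd n-3.
Cancel n-3 from numerator and denominator to get the reduced form.

(32+12n+4n^2)/(27-18n+3n^2)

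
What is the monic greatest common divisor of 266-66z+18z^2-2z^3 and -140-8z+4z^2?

-7+z

Apply the Euclidean algorithm:
  -2z^3+18z^2-66z+266 = (-(1/2)z+7/2)(4z^2-8z-140) + (-108z+756)
  4z^2-8z-140 = (-(1/27)z-5/27)(-108z+756) + (0)
Last nonzero remainder: -108z+756. Dividing through by -108 gives the monic gcd z-7.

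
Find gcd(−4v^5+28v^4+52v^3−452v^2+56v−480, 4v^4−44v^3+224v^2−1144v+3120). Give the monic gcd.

Repeated division with remainder:
  −4v^5+28v^4+52v^3−452v^2+56v−480 = (−v−4)(4v^4−44v^3+224v^2−1144v+3120) + (100v^3−700v^2−1400v+12000)
  4v^4−44v^3+224v^2−1144v+3120 = ((1/25)v−4/25)(100v^3−700v^2−1400v+12000) + (168v^2−1848v+5040)
  100v^3−700v^2−1400v+12000 = ((25/42)v+50/21)(168v^2−1848v+5040) + (0)
Last nonzero remainder: 168v^2−1848v+5040. Dividing through by 168 gives the monic gcd v^2−11v+30.

v^2−11v+30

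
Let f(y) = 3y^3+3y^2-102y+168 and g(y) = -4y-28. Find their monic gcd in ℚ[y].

y+7

By polynomial division,
  3y^3+3y^2-102y+168 = (-(3/4)y^2+(9/2)y-6)(-4y-28) + (0)
Last nonzero remainder: -4y-28. Dividing through by -4 gives the monic gcd y+7.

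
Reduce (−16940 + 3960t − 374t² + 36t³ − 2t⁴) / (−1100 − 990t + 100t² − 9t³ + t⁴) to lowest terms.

(−154 + 36t − 2t²)/(−10 − 9t + t²)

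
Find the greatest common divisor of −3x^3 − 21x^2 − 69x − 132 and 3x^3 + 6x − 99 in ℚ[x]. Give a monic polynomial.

x^2 + 3x + 11

Euclidean algorithm in ℚ[x]:
  −3x^3 − 21x^2 − 69x − 132 = (−1)(3x^3 + 6x − 99) + (−21x^2 − 63x − 231)
  3x^3 + 6x − 99 = (−(1/7)x + 3/7)(−21x^2 − 63x − 231) + (0)
Last nonzero remainder: −21x^2 − 63x − 231. Dividing through by −21 gives the monic gcd x^2 + 3x + 11.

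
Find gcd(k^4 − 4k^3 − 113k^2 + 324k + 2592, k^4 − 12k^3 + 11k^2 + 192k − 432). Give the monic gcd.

k^2 − 5k − 36

Euclidean algorithm in ℚ[k]:
  k^4 − 4k^3 − 113k^2 + 324k + 2592 = (k^4 − 12k^3 + 11k^2 + 192k − 432) + (8k^3 − 124k^2 + 132k + 3024)
  k^4 − 12k^3 + 11k^2 + 192k − 432 = ((1/8)k + 7/16)(8k^3 − 124k^2 + 132k + 3024) + ((195/4)k^2 − (975/4)k − 1755)
  8k^3 − 124k^2 + 132k + 3024 = ((32/195)k − 112/65)((195/4)k^2 − (975/4)k − 1755) + (0)
Last nonzero remainder: (195/4)k^2 − (975/4)k − 1755. Dividing through by 195/4 gives the monic gcd k^2 − 5k − 36.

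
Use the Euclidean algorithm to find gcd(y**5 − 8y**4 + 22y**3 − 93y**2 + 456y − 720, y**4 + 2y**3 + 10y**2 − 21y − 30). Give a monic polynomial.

Repeated division with remainder:
  y**5 − 8y**4 + 22y**3 − 93y**2 + 456y − 720 = (y − 10)(y**4 + 2y**3 + 10y**2 − 21y − 30) + (32y**3 + 28y**2 + 276y − 1020)
  y**4 + 2y**3 + 10y**2 − 21y − 30 = ((1/32)y + 9/256)(32y**3 + 28y**2 + 276y − 1020) + ((25/64)y**2 + (75/64)y + 375/64)
  32y**3 + 28y**2 + 276y − 1020 = ((2048/25)y − 4352/25)((25/64)y**2 + (75/64)y + 375/64) + (0)
Last nonzero remainder: (25/64)y**2 + (75/64)y + 375/64. Dividing through by 25/64 gives the monic gcd y**2 + 3y + 15.

y**2 + 3y + 15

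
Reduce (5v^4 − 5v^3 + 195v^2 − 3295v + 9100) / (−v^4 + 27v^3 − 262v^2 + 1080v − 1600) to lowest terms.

(−5v^2 − 40v − 455)/(v^2 − 18v + 80)

Repeated division with remainder:
  5v^4 − 5v^3 + 195v^2 − 3295v + 9100 = (−5)(−v^4 + 27v^3 − 262v^2 + 1080v − 1600) + (130v^3 − 1115v^2 + 2105v + 1100)
  −v^4 + 27v^3 − 262v^2 + 1080v − 1600 = (−(1/130)v + 479/3380)(130v^3 − 1115v^2 + 2105v + 1100) + (−(59349/676)v^2 + (534141/676)v − 296745/169)
  130v^3 − 1115v^2 + 2105v + 1100 = (−(87880/59349)v − 37180/59349)(−(59349/676)v^2 + (534141/676)v − 296745/169) + (0)
Last nonzero remainder: −(59349/676)v^2 + (534141/676)v − 296745/169. Dividing through by −59349/676 gives the monic gcd v^2 − 9v + 20.
Cancel v^2 − 9v + 20 from numerator and denominator to get the reduced form.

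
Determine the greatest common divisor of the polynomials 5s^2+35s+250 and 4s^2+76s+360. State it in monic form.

1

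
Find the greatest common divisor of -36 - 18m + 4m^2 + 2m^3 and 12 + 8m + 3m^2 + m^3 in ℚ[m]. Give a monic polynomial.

2 + m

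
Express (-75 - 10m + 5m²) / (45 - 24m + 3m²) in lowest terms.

Euclidean algorithm in ℚ[m]:
  5m² - 10m - 75 = (5/3)(3m² - 24m + 45) + (30m - 150)
  3m² - 24m + 45 = ((1/10)m - 3/10)(30m - 150) + (0)
Last nonzero remainder: 30m - 150. Dividing through by 30 gives the monic gcd m - 5.
Cancel m - 5 from numerator and denominator to get the reduced form.

(15 + 5m)/(-9 + 3m)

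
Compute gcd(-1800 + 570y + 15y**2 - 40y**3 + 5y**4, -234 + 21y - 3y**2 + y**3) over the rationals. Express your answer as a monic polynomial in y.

Euclidean algorithm in ℚ[y]:
  5y**4 - 40y**3 + 15y**2 + 570y - 1800 = (5y - 25)(y**3 - 3y**2 + 21y - 234) + (-165y**2 + 2265y - 7650)
  y**3 - 3y**2 + 21y - 234 = (-(1/165)y - 118/1815)(-165y**2 + 2265y - 7650) + ((14749/121)y - 88494/121)
  -165y**2 + 2265y - 7650 = (-(19965/14749)y + 154275/14749)((14749/121)y - 88494/121) + (0)
Last nonzero remainder: (14749/121)y - 88494/121. Dividing through by 14749/121 gives the monic gcd y - 6.

-6 + y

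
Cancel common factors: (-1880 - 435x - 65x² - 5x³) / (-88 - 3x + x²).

(-235 - 25x - 5x²)/(-11 + x)

Apply the Euclidean algorithm:
  -5x³ - 65x² - 435x - 1880 = (-5x - 80)(x² - 3x - 88) + (-1115x - 8920)
  x² - 3x - 88 = (-(1/1115)x + 11/1115)(-1115x - 8920) + (0)
Last nonzero remainder: -1115x - 8920. Dividing through by -1115 gives the monic gcd x + 8.
Cancel x + 8 from numerator and denominator to get the reduced form.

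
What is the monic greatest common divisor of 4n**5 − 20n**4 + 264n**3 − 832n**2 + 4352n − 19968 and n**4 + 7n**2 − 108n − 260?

Apply the Euclidean algorithm:
  4n**5 − 20n**4 + 264n**3 − 832n**2 + 4352n − 19968 = (4n − 20)(n**4 + 7n**2 − 108n − 260) + (236n**3 − 260n**2 + 3232n − 25168)
  n**4 + 7n**2 − 108n − 260 = ((1/236)n + 65/13924)(236n**3 − 260n**2 + 3232n − 25168) + (−(19080/3481)n**2 − (57240/3481)n − 496080/3481)
  236n**3 − 260n**2 + 3232n − 25168 = (−(205379/4770)n + 421201/2385)(−(19080/3481)n**2 − (57240/3481)n − 496080/3481) + (0)
Last nonzero remainder: −(19080/3481)n**2 − (57240/3481)n − 496080/3481. Dividing through by −19080/3481 gives the monic gcd n**2 + 3n + 26.

n**2 + 3n + 26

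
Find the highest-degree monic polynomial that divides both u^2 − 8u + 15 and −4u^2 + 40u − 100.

By polynomial division,
  u^2 − 8u + 15 = (−1/4)(−4u^2 + 40u − 100) + (2u − 10)
  −4u^2 + 40u − 100 = (−2u + 10)(2u − 10) + (0)
Last nonzero remainder: 2u − 10. Dividing through by 2 gives the monic gcd u − 5.

u − 5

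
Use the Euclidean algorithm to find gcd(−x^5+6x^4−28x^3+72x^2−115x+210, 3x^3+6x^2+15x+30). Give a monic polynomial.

Euclidean algorithm in ℚ[x]:
  −x^5+6x^4−28x^3+72x^2−115x+210 = (−(1/3)x^2+(8/3)x−13)(3x^3+6x^2+15x+30) + (120x^2+600)
  3x^3+6x^2+15x+30 = ((1/40)x+1/20)(120x^2+600) + (0)
Last nonzero remainder: 120x^2+600. Dividing through by 120 gives the monic gcd x^2+5.

x^2+5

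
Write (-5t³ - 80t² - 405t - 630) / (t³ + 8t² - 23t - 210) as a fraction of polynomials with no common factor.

Euclidean algorithm in ℚ[t]:
  -5t³ - 80t² - 405t - 630 = (-5)(t³ + 8t² - 23t - 210) + (-40t² - 520t - 1680)
  t³ + 8t² - 23t - 210 = (-(1/40)t + 1/8)(-40t² - 520t - 1680) + (0)
Last nonzero remainder: -40t² - 520t - 1680. Dividing through by -40 gives the monic gcd t² + 13t + 42.
Cancel t² + 13t + 42 from numerator and denominator to get the reduced form.

(-5t - 15)/(t - 5)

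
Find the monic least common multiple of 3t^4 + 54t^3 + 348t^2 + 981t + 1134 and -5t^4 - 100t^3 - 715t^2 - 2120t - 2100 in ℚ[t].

t^6 + 25t^5 + 252t^4 + 1319t^3 + 3827t^2 + 5916t + 3780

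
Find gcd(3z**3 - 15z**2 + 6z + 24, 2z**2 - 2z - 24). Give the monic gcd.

z - 4

By polynomial division,
  3z**3 - 15z**2 + 6z + 24 = ((3/2)z - 6)(2z**2 - 2z - 24) + (30z - 120)
  2z**2 - 2z - 24 = ((1/15)z + 1/5)(30z - 120) + (0)
Last nonzero remainder: 30z - 120. Dividing through by 30 gives the monic gcd z - 4.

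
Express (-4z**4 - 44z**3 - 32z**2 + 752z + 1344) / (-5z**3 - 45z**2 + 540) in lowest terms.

(4z**3 + 20z**2 - 88z - 224)/(5z**2 + 15z - 90)

Apply the Euclidean algorithm:
  -4z**4 - 44z**3 - 32z**2 + 752z + 1344 = ((4/5)z + 8/5)(-5z**3 - 45z**2 + 540) + (40z**2 + 320z + 480)
  -5z**3 - 45z**2 + 540 = (-(1/8)z - 1/8)(40z**2 + 320z + 480) + (100z + 600)
  40z**2 + 320z + 480 = ((2/5)z + 4/5)(100z + 600) + (0)
Last nonzero remainder: 100z + 600. Dividing through by 100 gives the monic gcd z + 6.
Cancel z + 6 from numerator and denominator to get the reduced form.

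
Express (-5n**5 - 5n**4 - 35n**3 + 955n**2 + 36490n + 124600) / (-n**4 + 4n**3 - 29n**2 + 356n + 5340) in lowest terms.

By polynomial division,
  -5n**5 - 5n**4 - 35n**3 + 955n**2 + 36490n + 124600 = (5n + 25)(-n**4 + 4n**3 - 29n**2 + 356n + 5340) + (10n**3 - 100n**2 + 890n - 8900)
  -n**4 + 4n**3 - 29n**2 + 356n + 5340 = (-(1/10)n - 3/5)(10n**3 - 100n**2 + 890n - 8900) + (0)
Last nonzero remainder: 10n**3 - 100n**2 + 890n - 8900. Dividing through by 10 gives the monic gcd n**3 - 10n**2 + 89n - 890.
Cancel n**3 - 10n**2 + 89n - 890 from numerator and denominator to get the reduced form.

(5n**2 + 55n + 140)/(n + 6)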